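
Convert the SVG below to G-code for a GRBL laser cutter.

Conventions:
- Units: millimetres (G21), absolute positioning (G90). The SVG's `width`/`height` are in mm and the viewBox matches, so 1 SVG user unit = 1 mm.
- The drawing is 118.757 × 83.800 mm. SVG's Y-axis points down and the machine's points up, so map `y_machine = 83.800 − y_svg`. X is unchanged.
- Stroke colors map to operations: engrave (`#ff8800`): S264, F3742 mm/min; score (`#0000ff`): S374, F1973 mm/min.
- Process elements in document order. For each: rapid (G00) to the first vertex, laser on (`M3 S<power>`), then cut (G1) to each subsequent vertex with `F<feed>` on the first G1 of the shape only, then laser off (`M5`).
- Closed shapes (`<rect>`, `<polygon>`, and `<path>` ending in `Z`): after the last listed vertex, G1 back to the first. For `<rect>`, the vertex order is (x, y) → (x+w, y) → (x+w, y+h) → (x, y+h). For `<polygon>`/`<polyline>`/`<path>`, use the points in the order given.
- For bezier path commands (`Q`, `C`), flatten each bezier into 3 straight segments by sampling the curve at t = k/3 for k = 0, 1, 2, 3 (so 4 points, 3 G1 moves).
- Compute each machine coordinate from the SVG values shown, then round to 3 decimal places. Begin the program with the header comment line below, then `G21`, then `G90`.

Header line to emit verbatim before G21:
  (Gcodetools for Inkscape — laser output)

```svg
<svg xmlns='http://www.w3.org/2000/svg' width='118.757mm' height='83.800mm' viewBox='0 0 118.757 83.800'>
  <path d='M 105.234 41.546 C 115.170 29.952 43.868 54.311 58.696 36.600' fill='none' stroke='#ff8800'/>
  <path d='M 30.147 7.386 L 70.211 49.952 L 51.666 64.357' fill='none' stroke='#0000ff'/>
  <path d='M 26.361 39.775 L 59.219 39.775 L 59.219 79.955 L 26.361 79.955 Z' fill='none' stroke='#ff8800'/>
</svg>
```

(Gcodetools for Inkscape — laser output)
G21
G90
G00 X105.234 Y42.254
M3 S264
G1 X94.289 Y44.753 F3742
G1 X66.379 Y40.623
G1 X58.696 Y47.200
M5
G00 X30.147 Y76.414
M3 S374
G1 X70.211 Y33.848 F1973
G1 X51.666 Y19.443
M5
G00 X26.361 Y44.025
M3 S264
G1 X59.219 Y44.025 F3742
G1 X59.219 Y3.845
G1 X26.361 Y3.845
G1 X26.361 Y44.025
M5

viewBox `0 0 118.757 83.800` with mm width/height → 1 unit = 1 mm. Flip: y_m = 83.800 − y_svg.

**Shape 1** — `<path>` cubic bezier, stroke `#ff8800` → engrave (S264, F3742). Control points (SVG): P0=(105.234,41.546), P1=(115.170,29.952), P2=(43.868,54.311), P3=(58.696,36.600); sampled at t=k/3. Machine vertices: (105.234,42.254) → (94.289,44.753) → (66.379,40.623) → (58.696,47.200). Open path.

**Shape 2** — `<path>` open polyline, stroke `#0000ff` → score (S374, F1973). Machine vertices: (30.147,76.414) → (70.211,33.848) → (51.666,19.443). Open path.

**Shape 3** — `<path>` rectangle, stroke `#ff8800` → engrave (S264, F3742). Machine vertices: (26.361,44.025) → (59.219,44.025) → (59.219,3.845) → (26.361,3.845) → (26.361,44.025). Closed: final G1 returns to the first vertex.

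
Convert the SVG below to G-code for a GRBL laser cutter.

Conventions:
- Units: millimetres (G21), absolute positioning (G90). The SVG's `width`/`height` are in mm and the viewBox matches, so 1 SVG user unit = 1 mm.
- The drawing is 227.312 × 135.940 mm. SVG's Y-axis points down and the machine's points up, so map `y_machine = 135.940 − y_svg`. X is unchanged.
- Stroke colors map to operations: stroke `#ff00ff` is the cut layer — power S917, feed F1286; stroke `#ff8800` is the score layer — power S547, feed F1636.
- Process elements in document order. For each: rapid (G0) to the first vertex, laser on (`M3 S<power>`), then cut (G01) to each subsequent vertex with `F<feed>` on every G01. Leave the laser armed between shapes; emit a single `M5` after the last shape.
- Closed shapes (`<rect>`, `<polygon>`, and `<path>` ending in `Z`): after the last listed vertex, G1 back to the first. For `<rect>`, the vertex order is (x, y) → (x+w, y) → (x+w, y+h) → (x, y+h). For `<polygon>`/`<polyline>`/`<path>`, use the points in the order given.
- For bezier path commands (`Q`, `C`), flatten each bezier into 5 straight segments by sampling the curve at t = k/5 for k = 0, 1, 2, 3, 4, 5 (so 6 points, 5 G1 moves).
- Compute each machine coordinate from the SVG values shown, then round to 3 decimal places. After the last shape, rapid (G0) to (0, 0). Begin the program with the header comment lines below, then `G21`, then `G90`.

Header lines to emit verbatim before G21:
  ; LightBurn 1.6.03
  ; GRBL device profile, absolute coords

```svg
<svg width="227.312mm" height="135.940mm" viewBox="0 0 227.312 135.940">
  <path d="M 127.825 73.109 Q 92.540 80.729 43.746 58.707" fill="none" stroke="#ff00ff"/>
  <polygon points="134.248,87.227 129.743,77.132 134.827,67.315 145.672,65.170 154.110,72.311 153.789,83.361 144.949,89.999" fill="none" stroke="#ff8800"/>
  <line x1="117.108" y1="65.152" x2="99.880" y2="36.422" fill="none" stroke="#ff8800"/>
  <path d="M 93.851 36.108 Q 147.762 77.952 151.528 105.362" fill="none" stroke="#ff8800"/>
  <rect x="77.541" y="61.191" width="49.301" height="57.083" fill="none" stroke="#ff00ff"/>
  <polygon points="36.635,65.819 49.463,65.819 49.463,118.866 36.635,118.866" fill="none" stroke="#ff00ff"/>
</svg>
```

; LightBurn 1.6.03
; GRBL device profile, absolute coords
G21
G90
G0 X127.825 Y62.831
M3 S917
G01 X113.171 Y60.969 F1286
G01 X97.436 Y61.478 F1286
G01 X80.620 Y64.358 F1286
G01 X62.723 Y69.610 F1286
G01 X43.746 Y77.233 F1286
G0 X134.248 Y48.713
M3 S547
G01 X129.743 Y58.808 F1636
G01 X134.827 Y68.625 F1636
G01 X145.672 Y70.770 F1636
G01 X154.110 Y63.629 F1636
G01 X153.789 Y52.579 F1636
G01 X144.949 Y45.941 F1636
G01 X134.248 Y48.713 F1636
G0 X117.108 Y70.788
M3 S547
G01 X99.880 Y99.518 F1636
G0 X93.851 Y99.832
M3 S547
G01 X113.410 Y83.672 F1636
G01 X128.957 Y68.666 F1636
G01 X140.492 Y54.815 F1636
G01 X148.016 Y42.119 F1636
G01 X151.528 Y30.578 F1636
G0 X77.541 Y74.749
M3 S917
G01 X126.842 Y74.749 F1286
G01 X126.842 Y17.666 F1286
G01 X77.541 Y17.666 F1286
G01 X77.541 Y74.749 F1286
G0 X36.635 Y70.121
M3 S917
G01 X49.463 Y70.121 F1286
G01 X49.463 Y17.074 F1286
G01 X36.635 Y17.074 F1286
G01 X36.635 Y70.121 F1286
M5
G0 X0.000 Y0.000

viewBox `0 0 227.312 135.940` with mm width/height → 1 unit = 1 mm. Flip: y_m = 135.940 − y_svg.

**Shape 1** — `<path>` quadratic bezier, stroke `#ff00ff` → cut (S917, F1286). Control points (SVG): P0=(127.825,73.109), P1=(92.540,80.729), P2=(43.746,58.707); sampled at t=k/5. Machine vertices: (127.825,62.831) → (113.171,60.969) → (97.436,61.478) → (80.620,64.358) → (62.723,69.610) → (43.746,77.233). Open path.

**Shape 2** — `<polygon>` regular polygon, stroke `#ff8800` → score (S547, F1636). Machine vertices: (134.248,48.713) → (129.743,58.808) → (134.827,68.625) → (145.672,70.770) → (154.110,63.629) → (153.789,52.579) → (144.949,45.941) → (134.248,48.713). Closed: final G1 returns to the first vertex.

**Shape 3** — `<line>` line segment, stroke `#ff8800` → score (S547, F1636). Machine vertices: (117.108,70.788) → (99.880,99.518). Open path.

**Shape 4** — `<path>` quadratic bezier, stroke `#ff8800` → score (S547, F1636). Control points (SVG): P0=(93.851,36.108), P1=(147.762,77.952), P2=(151.528,105.362); sampled at t=k/5. Machine vertices: (93.851,99.832) → (113.410,83.672) → (128.957,68.666) → (140.492,54.815) → (148.016,42.119) → (151.528,30.578). Open path.

**Shape 5** — `<rect>` rectangle, stroke `#ff00ff` → cut (S917, F1286). Machine vertices: (77.541,74.749) → (126.842,74.749) → (126.842,17.666) → (77.541,17.666) → (77.541,74.749). Closed: final G1 returns to the first vertex.

**Shape 6** — `<polygon>` rectangle, stroke `#ff00ff` → cut (S917, F1286). Machine vertices: (36.635,70.121) → (49.463,70.121) → (49.463,17.074) → (36.635,17.074) → (36.635,70.121). Closed: final G1 returns to the first vertex.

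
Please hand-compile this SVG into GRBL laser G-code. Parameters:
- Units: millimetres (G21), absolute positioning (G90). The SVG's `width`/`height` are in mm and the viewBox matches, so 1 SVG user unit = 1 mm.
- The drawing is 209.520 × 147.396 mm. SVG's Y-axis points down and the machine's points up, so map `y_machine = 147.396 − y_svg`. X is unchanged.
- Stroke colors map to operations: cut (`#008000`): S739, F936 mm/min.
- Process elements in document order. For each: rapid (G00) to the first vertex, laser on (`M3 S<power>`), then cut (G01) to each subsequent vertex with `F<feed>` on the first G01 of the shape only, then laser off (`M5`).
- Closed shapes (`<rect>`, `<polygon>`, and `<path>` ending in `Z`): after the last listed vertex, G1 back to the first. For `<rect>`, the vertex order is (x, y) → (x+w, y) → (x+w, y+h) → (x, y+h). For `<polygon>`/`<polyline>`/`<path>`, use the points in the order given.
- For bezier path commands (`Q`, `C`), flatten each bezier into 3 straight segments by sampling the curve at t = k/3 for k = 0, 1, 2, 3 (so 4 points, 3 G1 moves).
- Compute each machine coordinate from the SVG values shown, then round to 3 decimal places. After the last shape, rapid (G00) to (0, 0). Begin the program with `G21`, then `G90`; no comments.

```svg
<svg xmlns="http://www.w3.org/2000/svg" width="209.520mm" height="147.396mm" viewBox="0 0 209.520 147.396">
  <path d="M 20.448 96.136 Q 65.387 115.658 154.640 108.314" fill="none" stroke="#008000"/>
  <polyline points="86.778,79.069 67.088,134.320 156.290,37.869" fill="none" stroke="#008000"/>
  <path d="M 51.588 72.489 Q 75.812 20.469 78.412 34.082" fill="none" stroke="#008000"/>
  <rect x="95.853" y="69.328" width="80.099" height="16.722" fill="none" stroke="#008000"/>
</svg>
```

G21
G90
G00 X20.448 Y51.260
M3 S739
G01 X55.331 Y41.230 F936
G01 X100.062 Y37.171
G01 X154.640 Y39.082
M5
G00 X86.778 Y68.327
M3 S739
G01 X67.088 Y13.076 F936
G01 X156.290 Y109.527
M5
G00 X51.588 Y74.907
M3 S739
G01 X65.335 Y102.294 F936
G01 X74.276 Y115.097
G01 X78.412 Y113.314
M5
G00 X95.853 Y78.068
M3 S739
G01 X175.952 Y78.068 F936
G01 X175.952 Y61.346
G01 X95.853 Y61.346
G01 X95.853 Y78.068
M5
G00 X0.000 Y0.000

Since the viewBox matches the mm dimensions, user units are millimetres directly. The only transform is the Y-flip y_m = 147.396 − y_svg.

Shape 1 is a quadratic bezier drawn with `<path>`. Its stroke #008000 means cut at S739, F936. After flipping Y the toolpath is (20.448,51.260) → (55.331,41.230) → (100.062,37.171) → (154.640,39.082).

Shape 2 is a open polyline drawn with `<polyline>`. Its stroke #008000 means cut at S739, F936. After flipping Y the toolpath is (86.778,68.327) → (67.088,13.076) → (156.290,109.527).

Shape 3 is a quadratic bezier drawn with `<path>`. Its stroke #008000 means cut at S739, F936. After flipping Y the toolpath is (51.588,74.907) → (65.335,102.294) → (74.276,115.097) → (78.412,113.314).

Shape 4 is a rectangle drawn with `<rect>`. Its stroke #008000 means cut at S739, F936. After flipping Y the toolpath is (95.853,78.068) → (175.952,78.068) → (175.952,61.346) → (95.853,61.346) → (95.853,78.068), returning to the start.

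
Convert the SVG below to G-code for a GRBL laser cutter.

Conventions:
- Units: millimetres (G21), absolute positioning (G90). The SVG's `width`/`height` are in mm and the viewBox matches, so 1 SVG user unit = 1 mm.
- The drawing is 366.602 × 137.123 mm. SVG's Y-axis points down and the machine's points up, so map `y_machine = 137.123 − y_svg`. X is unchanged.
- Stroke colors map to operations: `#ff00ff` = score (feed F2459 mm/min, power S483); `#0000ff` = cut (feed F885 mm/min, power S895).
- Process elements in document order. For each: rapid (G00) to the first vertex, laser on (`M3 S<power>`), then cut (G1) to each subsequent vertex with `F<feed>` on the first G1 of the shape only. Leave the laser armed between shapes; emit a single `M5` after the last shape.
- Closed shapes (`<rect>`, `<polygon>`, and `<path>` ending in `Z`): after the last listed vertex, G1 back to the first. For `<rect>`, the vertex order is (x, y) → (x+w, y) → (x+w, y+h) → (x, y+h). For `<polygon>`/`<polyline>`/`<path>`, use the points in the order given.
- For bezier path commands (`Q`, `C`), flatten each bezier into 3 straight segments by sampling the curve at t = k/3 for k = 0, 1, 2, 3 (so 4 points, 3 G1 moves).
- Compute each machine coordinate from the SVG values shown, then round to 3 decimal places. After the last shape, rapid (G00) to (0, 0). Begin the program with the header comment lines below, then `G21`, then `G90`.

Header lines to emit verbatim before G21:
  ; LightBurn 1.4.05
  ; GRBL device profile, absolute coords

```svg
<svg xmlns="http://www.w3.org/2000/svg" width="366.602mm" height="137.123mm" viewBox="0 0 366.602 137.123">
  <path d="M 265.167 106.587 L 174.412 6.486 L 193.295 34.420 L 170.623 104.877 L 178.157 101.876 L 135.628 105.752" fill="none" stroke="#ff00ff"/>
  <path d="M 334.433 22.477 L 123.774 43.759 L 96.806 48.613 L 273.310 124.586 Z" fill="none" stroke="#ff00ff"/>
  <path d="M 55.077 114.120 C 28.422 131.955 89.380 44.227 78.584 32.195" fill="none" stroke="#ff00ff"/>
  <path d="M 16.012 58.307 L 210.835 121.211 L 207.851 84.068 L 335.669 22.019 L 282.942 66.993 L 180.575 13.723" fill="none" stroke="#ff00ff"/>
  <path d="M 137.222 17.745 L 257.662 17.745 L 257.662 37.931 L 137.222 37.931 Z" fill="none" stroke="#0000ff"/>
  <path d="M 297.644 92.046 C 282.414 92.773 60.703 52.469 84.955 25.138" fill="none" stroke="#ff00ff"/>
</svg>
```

viewBox `0 0 366.602 137.123` with mm width/height → 1 unit = 1 mm. Flip: y_m = 137.123 − y_svg.

**Shape 1** — `<path>` open polyline, stroke `#ff00ff` → score (S483, F2459). Machine vertices: (265.167,30.536) → (174.412,130.637) → (193.295,102.703) → (170.623,32.246) → (178.157,35.247) → (135.628,31.371). Open path.

**Shape 2** — `<path>` closed polygon, stroke `#ff00ff` → score (S483, F2459). Machine vertices: (334.433,114.646) → (123.774,93.364) → (96.806,88.510) → (273.310,12.537) → (334.433,114.646). Closed: final G1 returns to the first vertex.

**Shape 3** — `<path>` cubic bezier, stroke `#ff00ff` → score (S483, F2459). Control points (SVG): P0=(55.077,114.120), P1=(28.422,131.955), P2=(89.380,44.227), P3=(78.584,32.195); sampled at t=k/3. Machine vertices: (55.077,23.003) → (51.724,33.642) → (71.364,74.377) → (78.584,104.928). Open path.

**Shape 4** — `<path>` open polyline, stroke `#ff00ff` → score (S483, F2459). Machine vertices: (16.012,78.816) → (210.835,15.912) → (207.851,53.055) → (335.669,115.104) → (282.942,70.130) → (180.575,123.400). Open path.

**Shape 5** — `<path>` rectangle, stroke `#0000ff` → cut (S895, F885). Machine vertices: (137.222,119.378) → (257.662,119.378) → (257.662,99.192) → (137.222,99.192) → (137.222,119.378). Closed: final G1 returns to the first vertex.

**Shape 6** — `<path>` cubic bezier, stroke `#ff00ff` → score (S483, F2459). Control points (SVG): P0=(297.644,92.046), P1=(282.414,92.773), P2=(60.703,52.469), P3=(84.955,25.138); sampled at t=k/3. Machine vertices: (297.644,45.077) → (230.344,56.027) → (125.933,82.330) → (84.955,111.985). Open path.

; LightBurn 1.4.05
; GRBL device profile, absolute coords
G21
G90
G00 X265.167 Y30.536
M3 S483
G1 X174.412 Y130.637 F2459
G1 X193.295 Y102.703
G1 X170.623 Y32.246
G1 X178.157 Y35.247
G1 X135.628 Y31.371
G00 X334.433 Y114.646
M3 S483
G1 X123.774 Y93.364 F2459
G1 X96.806 Y88.510
G1 X273.310 Y12.537
G1 X334.433 Y114.646
G00 X55.077 Y23.003
M3 S483
G1 X51.724 Y33.642 F2459
G1 X71.364 Y74.377
G1 X78.584 Y104.928
G00 X16.012 Y78.816
M3 S483
G1 X210.835 Y15.912 F2459
G1 X207.851 Y53.055
G1 X335.669 Y115.104
G1 X282.942 Y70.130
G1 X180.575 Y123.400
G00 X137.222 Y119.378
M3 S895
G1 X257.662 Y119.378 F885
G1 X257.662 Y99.192
G1 X137.222 Y99.192
G1 X137.222 Y119.378
G00 X297.644 Y45.077
M3 S483
G1 X230.344 Y56.027 F2459
G1 X125.933 Y82.330
G1 X84.955 Y111.985
M5
G00 X0.000 Y0.000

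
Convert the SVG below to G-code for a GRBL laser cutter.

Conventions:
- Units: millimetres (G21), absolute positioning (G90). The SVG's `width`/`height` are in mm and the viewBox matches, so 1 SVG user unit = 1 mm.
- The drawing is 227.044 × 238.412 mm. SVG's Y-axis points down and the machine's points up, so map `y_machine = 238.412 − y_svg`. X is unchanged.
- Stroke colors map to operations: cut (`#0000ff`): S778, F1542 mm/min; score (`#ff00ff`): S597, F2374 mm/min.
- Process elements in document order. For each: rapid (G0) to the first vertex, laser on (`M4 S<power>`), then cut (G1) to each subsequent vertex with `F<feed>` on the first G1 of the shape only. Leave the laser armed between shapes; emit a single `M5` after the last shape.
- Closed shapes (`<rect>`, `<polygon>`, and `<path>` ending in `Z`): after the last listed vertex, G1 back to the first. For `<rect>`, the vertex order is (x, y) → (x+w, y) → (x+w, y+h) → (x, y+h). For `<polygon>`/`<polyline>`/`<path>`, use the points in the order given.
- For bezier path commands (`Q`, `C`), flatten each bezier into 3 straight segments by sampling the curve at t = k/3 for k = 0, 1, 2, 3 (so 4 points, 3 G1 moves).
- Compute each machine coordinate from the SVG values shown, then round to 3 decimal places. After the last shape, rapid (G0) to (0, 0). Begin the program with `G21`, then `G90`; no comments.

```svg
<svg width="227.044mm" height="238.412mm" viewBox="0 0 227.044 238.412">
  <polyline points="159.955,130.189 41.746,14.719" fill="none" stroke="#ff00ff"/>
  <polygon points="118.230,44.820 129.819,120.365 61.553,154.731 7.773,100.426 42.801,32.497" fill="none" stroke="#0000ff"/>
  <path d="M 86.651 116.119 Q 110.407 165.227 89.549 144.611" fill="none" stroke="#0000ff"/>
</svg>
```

G21
G90
G0 X159.955 Y108.223
M4 S597
G1 X41.746 Y223.693 F2374
G0 X118.230 Y193.592
M4 S778
G1 X129.819 Y118.047 F1542
G1 X61.553 Y83.681
G1 X7.773 Y137.986
G1 X42.801 Y205.915
G1 X118.230 Y193.592
G0 X86.651 Y122.293
M4 S778
G1 X97.531 Y97.301 F1542
G1 X98.497 Y87.804
G1 X89.549 Y93.801
M5
G0 X0.000 Y0.000

1 u = 1 mm; y_m = 238.412 − y.

[1] `<polyline>` line segment, #ff00ff→score S597 F2374: (159.955,108.223) → (41.746,223.693)

[2] `<polygon>` regular polygon, #0000ff→cut S778 F1542: (118.230,193.592) → (129.819,118.047) → (61.553,83.681) → (7.773,137.986) → (42.801,205.915) → (118.230,193.592) (closed)

[3] `<path>` quadratic bezier, #0000ff→cut S778 F1542: (86.651,122.293) → (97.531,97.301) → (98.497,87.804) → (89.549,93.801)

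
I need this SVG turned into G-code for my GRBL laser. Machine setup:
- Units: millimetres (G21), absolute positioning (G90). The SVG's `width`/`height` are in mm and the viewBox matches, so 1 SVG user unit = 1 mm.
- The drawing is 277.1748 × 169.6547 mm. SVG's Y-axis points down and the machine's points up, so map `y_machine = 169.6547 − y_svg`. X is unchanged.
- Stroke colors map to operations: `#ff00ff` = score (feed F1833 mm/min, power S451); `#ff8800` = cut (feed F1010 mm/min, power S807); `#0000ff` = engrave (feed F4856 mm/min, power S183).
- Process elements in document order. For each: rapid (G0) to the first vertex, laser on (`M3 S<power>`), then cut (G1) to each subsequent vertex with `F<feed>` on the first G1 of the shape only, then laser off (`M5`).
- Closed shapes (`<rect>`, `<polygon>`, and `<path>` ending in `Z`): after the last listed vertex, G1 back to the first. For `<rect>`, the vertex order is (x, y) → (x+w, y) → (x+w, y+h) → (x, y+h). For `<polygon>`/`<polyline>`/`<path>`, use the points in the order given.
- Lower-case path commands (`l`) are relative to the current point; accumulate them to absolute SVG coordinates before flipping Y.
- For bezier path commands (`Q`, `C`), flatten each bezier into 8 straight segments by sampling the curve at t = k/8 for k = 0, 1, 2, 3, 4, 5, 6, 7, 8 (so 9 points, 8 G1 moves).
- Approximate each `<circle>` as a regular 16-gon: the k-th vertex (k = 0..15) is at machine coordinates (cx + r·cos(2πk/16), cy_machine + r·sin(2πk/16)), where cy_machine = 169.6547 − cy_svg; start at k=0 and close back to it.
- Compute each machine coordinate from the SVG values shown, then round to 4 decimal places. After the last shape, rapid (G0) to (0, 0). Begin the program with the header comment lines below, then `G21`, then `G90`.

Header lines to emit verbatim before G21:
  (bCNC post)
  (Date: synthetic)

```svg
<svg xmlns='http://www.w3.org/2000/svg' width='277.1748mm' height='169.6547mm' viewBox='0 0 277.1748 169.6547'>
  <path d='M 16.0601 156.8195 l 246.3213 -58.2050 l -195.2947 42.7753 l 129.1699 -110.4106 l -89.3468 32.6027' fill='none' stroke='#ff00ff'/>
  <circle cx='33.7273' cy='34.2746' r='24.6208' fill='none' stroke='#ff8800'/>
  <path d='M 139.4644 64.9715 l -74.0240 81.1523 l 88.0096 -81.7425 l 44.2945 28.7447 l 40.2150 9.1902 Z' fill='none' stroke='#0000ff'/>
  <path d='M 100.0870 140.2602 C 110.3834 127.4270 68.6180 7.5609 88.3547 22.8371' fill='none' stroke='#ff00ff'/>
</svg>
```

Since the viewBox matches the mm dimensions, user units are millimetres directly. The only transform is the Y-flip y_m = 169.6547 − y_svg.

Shape 1 is a open polyline drawn with `<path>`. Its stroke #ff00ff means score at S451, F1833. After flipping Y the toolpath is (16.0601,12.8352) → (262.3814,71.0402) → (67.0867,28.2649) → (196.2566,138.6755) → (106.9098,106.0728).

Shape 2 is a circle drawn with `<circle>`. Its stroke #ff8800 means cut at S807, F1010. After flipping Y the toolpath is (58.3481,135.3801) → (56.4740,144.8021) → (51.1368,152.7896) → (43.1493,158.1268) → (33.7273,160.0009) → (24.3053,158.1268) → (16.3178,152.7896) → (10.9806,144.8021) → (9.1065,135.3801) → (10.9806,125.9581) → (16.3178,117.9706) → (24.3053,112.6334) → (33.7273,110.7593) → (43.1493,112.6334) → (51.1368,117.9706) → (56.4740,125.9581) → (58.3481,135.3801), returning to the start.

Shape 3 is a closed polygon drawn with `<path>`. Its stroke #0000ff means engrave at S183, F4856. After flipping Y the toolpath is (139.4644,104.6832) → (65.4404,23.5309) → (153.4500,105.2734) → (197.7445,76.5287) → (237.9595,67.3385) → (139.4644,104.6832), returning to the start.

Shape 4 is a cubic bezier drawn with `<path>`. Its stroke #ff00ff means score at S451, F1833. After flipping Y the toolpath is (100.0870,29.3945) → (101.7296,38.7511) → (99.8221,55.3041) → (95.6956,76.2154) → (90.6807,98.6471) → (86.1084,119.7611) → (83.3094,136.7196) → (83.6145,146.6844) → (88.3547,146.8176).

(bCNC post)
(Date: synthetic)
G21
G90
G0 X16.0601 Y12.8352
M3 S451
G1 X262.3814 Y71.0402 F1833
G1 X67.0867 Y28.2649
G1 X196.2566 Y138.6755
G1 X106.9098 Y106.0728
M5
G0 X58.3481 Y135.3801
M3 S807
G1 X56.4740 Y144.8021 F1010
G1 X51.1368 Y152.7896
G1 X43.1493 Y158.1268
G1 X33.7273 Y160.0009
G1 X24.3053 Y158.1268
G1 X16.3178 Y152.7896
G1 X10.9806 Y144.8021
G1 X9.1065 Y135.3801
G1 X10.9806 Y125.9581
G1 X16.3178 Y117.9706
G1 X24.3053 Y112.6334
G1 X33.7273 Y110.7593
G1 X43.1493 Y112.6334
G1 X51.1368 Y117.9706
G1 X56.4740 Y125.9581
G1 X58.3481 Y135.3801
M5
G0 X139.4644 Y104.6832
M3 S183
G1 X65.4404 Y23.5309 F4856
G1 X153.4500 Y105.2734
G1 X197.7445 Y76.5287
G1 X237.9595 Y67.3385
G1 X139.4644 Y104.6832
M5
G0 X100.0870 Y29.3945
M3 S451
G1 X101.7296 Y38.7511 F1833
G1 X99.8221 Y55.3041
G1 X95.6956 Y76.2154
G1 X90.6807 Y98.6471
G1 X86.1084 Y119.7611
G1 X83.3094 Y136.7196
G1 X83.6145 Y146.6844
G1 X88.3547 Y146.8176
M5
G0 X0.0000 Y0.0000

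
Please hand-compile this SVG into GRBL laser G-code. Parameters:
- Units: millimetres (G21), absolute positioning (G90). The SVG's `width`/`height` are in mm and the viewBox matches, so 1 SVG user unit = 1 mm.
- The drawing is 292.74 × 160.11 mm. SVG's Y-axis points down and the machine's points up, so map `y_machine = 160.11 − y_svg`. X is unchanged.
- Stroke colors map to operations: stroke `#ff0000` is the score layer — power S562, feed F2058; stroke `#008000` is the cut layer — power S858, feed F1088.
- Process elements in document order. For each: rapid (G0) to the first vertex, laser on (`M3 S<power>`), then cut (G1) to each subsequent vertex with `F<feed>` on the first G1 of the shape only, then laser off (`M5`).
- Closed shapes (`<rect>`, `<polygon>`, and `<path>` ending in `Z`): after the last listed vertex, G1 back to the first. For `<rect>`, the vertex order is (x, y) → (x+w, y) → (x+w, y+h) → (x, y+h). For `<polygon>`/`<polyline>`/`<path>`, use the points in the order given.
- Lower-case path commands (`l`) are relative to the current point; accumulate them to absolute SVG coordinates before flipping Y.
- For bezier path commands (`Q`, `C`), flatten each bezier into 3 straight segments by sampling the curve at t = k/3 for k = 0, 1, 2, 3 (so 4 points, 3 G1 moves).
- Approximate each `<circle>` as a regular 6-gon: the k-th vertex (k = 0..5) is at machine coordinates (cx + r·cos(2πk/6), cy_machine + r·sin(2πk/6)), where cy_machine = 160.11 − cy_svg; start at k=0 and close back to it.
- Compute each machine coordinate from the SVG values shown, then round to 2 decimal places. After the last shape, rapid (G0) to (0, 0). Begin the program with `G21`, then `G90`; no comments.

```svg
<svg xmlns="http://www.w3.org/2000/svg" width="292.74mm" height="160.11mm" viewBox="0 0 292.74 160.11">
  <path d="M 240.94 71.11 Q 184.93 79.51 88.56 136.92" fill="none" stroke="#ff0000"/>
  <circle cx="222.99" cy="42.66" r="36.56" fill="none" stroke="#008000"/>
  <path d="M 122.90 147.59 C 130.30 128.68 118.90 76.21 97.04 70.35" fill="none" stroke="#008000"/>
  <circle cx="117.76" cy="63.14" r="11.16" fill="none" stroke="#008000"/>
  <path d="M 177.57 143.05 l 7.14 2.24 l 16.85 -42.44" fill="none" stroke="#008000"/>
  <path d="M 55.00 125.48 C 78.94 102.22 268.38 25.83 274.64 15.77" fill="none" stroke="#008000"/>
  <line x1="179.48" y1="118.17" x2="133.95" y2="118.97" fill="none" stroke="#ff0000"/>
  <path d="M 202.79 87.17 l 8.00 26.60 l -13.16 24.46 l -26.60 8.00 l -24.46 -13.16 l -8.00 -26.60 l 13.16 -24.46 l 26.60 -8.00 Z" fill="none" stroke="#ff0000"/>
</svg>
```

1 u = 1 mm; y_m = 160.11 − y.

[1] `<path>` quadratic bezier, #ff0000→score S562 F2058: (240.94,89.00) → (199.12,77.95) → (148.32,56.02) → (88.56,23.19)

[2] `<circle>` circle, #008000→cut S858 F1088: (259.55,117.45) → (241.27,149.11) → (204.71,149.11) → (186.43,117.45) → (204.71,85.79) → (241.27,85.79) → (259.55,117.45) (closed)

[3] `<path>` cubic bezier, #008000→cut S858 F1088: (122.90,12.52) → (124.34,39.65) → (115.10,71.33) → (97.04,89.76)

[4] `<circle>` circle, #008000→cut S858 F1088: (128.92,96.97) → (123.34,106.63) → (112.18,106.63) → (106.60,96.97) → (112.18,87.31) → (123.34,87.31) → (128.92,96.97) (closed)

[5] `<path>` open polyline, #008000→cut S858 F1088: (177.57,17.06) → (184.71,14.82) → (201.56,57.26)

[6] `<path>` cubic bezier, #008000→cut S858 F1088: (55.00,34.63) → (121.19,71.18) → (220.23,116.59) → (274.64,144.34)

[7] `<line>` line segment, #ff0000→score S562 F2058: (179.48,41.94) → (133.95,41.14)

[8] `<path>` regular polygon, #ff0000→score S562 F2058: (202.79,72.94) → (210.79,46.34) → (197.63,21.88) → (171.03,13.88) → (146.57,27.04) → (138.57,53.64) → (151.73,78.10) → (178.33,86.10) → (202.79,72.94) (closed)

G21
G90
G0 X240.94 Y89.00
M3 S562
G1 X199.12 Y77.95 F2058
G1 X148.32 Y56.02
G1 X88.56 Y23.19
M5
G0 X259.55 Y117.45
M3 S858
G1 X241.27 Y149.11 F1088
G1 X204.71 Y149.11
G1 X186.43 Y117.45
G1 X204.71 Y85.79
G1 X241.27 Y85.79
G1 X259.55 Y117.45
M5
G0 X122.90 Y12.52
M3 S858
G1 X124.34 Y39.65 F1088
G1 X115.10 Y71.33
G1 X97.04 Y89.76
M5
G0 X128.92 Y96.97
M3 S858
G1 X123.34 Y106.63 F1088
G1 X112.18 Y106.63
G1 X106.60 Y96.97
G1 X112.18 Y87.31
G1 X123.34 Y87.31
G1 X128.92 Y96.97
M5
G0 X177.57 Y17.06
M3 S858
G1 X184.71 Y14.82 F1088
G1 X201.56 Y57.26
M5
G0 X55.00 Y34.63
M3 S858
G1 X121.19 Y71.18 F1088
G1 X220.23 Y116.59
G1 X274.64 Y144.34
M5
G0 X179.48 Y41.94
M3 S562
G1 X133.95 Y41.14 F2058
M5
G0 X202.79 Y72.94
M3 S562
G1 X210.79 Y46.34 F2058
G1 X197.63 Y21.88
G1 X171.03 Y13.88
G1 X146.57 Y27.04
G1 X138.57 Y53.64
G1 X151.73 Y78.10
G1 X178.33 Y86.10
G1 X202.79 Y72.94
M5
G0 X0.00 Y0.00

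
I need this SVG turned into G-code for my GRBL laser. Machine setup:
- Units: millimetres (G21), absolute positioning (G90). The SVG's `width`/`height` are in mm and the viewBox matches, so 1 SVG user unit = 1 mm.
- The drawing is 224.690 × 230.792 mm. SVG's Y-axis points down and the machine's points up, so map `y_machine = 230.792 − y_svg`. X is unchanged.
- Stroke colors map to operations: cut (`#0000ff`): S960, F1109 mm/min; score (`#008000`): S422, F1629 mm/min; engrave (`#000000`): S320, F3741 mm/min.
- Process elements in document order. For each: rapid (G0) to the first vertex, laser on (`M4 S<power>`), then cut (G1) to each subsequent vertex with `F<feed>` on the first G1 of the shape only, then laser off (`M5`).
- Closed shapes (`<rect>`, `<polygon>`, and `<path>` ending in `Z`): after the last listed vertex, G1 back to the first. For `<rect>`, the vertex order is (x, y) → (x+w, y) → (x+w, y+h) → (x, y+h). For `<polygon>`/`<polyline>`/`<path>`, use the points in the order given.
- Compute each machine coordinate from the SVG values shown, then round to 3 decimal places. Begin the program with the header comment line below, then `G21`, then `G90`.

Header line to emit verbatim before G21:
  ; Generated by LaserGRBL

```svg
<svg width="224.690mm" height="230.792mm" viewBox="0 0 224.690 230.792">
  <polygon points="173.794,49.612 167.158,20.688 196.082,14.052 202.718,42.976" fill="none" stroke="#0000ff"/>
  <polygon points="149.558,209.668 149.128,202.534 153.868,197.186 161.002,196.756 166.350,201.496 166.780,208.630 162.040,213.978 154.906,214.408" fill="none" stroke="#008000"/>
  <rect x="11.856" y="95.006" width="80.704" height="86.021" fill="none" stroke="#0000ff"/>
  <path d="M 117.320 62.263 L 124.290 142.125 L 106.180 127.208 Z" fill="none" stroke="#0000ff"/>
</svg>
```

; Generated by LaserGRBL
G21
G90
G0 X173.794 Y181.180
M4 S960
G1 X167.158 Y210.104 F1109
G1 X196.082 Y216.740
G1 X202.718 Y187.816
G1 X173.794 Y181.180
M5
G0 X149.558 Y21.124
M4 S422
G1 X149.128 Y28.258 F1629
G1 X153.868 Y33.606
G1 X161.002 Y34.036
G1 X166.350 Y29.296
G1 X166.780 Y22.162
G1 X162.040 Y16.814
G1 X154.906 Y16.384
G1 X149.558 Y21.124
M5
G0 X11.856 Y135.786
M4 S960
G1 X92.560 Y135.786 F1109
G1 X92.560 Y49.765
G1 X11.856 Y49.765
G1 X11.856 Y135.786
M5
G0 X117.320 Y168.529
M4 S960
G1 X124.290 Y88.667 F1109
G1 X106.180 Y103.584
G1 X117.320 Y168.529
M5

viewBox `0 0 224.690 230.792` with mm width/height → 1 unit = 1 mm. Flip: y_m = 230.792 − y_svg.

**Shape 1** — `<polygon>` regular polygon, stroke `#0000ff` → cut (S960, F1109). Machine vertices: (173.794,181.180) → (167.158,210.104) → (196.082,216.740) → (202.718,187.816) → (173.794,181.180). Closed: final G1 returns to the first vertex.

**Shape 2** — `<polygon>` regular polygon, stroke `#008000` → score (S422, F1629). Machine vertices: (149.558,21.124) → (149.128,28.258) → (153.868,33.606) → (161.002,34.036) → (166.350,29.296) → (166.780,22.162) → (162.040,16.814) → (154.906,16.384) → (149.558,21.124). Closed: final G1 returns to the first vertex.

**Shape 3** — `<rect>` rectangle, stroke `#0000ff` → cut (S960, F1109). Machine vertices: (11.856,135.786) → (92.560,135.786) → (92.560,49.765) → (11.856,49.765) → (11.856,135.786). Closed: final G1 returns to the first vertex.

**Shape 4** — `<path>` closed polygon, stroke `#0000ff` → cut (S960, F1109). Machine vertices: (117.320,168.529) → (124.290,88.667) → (106.180,103.584) → (117.320,168.529). Closed: final G1 returns to the first vertex.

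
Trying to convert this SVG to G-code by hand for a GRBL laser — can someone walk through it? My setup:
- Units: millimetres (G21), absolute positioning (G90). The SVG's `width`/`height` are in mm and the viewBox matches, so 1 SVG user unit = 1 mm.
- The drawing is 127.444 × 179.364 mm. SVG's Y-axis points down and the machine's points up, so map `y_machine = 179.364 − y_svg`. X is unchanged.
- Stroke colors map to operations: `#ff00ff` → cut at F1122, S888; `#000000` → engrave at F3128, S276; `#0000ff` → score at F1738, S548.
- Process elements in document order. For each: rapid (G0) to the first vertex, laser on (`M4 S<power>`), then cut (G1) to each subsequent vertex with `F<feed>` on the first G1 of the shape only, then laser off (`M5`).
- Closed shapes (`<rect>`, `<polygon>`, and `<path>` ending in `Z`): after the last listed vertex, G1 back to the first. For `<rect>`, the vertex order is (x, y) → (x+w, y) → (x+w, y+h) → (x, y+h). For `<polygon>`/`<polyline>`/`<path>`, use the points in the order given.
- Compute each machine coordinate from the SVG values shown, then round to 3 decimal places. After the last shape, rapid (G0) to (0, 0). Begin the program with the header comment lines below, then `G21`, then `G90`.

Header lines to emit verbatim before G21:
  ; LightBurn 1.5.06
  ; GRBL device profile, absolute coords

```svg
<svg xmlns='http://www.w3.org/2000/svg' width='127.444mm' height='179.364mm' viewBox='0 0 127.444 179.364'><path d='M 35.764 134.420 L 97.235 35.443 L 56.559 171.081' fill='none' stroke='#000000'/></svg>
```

; LightBurn 1.5.06
; GRBL device profile, absolute coords
G21
G90
G0 X35.764 Y44.944
M4 S276
G1 X97.235 Y143.921 F3128
G1 X56.559 Y8.283
M5
G0 X0.000 Y0.000

1 u = 1 mm; y_m = 179.364 − y.

[1] `<path>` open polyline, #000000→engrave S276 F3128: (35.764,44.944) → (97.235,143.921) → (56.559,8.283)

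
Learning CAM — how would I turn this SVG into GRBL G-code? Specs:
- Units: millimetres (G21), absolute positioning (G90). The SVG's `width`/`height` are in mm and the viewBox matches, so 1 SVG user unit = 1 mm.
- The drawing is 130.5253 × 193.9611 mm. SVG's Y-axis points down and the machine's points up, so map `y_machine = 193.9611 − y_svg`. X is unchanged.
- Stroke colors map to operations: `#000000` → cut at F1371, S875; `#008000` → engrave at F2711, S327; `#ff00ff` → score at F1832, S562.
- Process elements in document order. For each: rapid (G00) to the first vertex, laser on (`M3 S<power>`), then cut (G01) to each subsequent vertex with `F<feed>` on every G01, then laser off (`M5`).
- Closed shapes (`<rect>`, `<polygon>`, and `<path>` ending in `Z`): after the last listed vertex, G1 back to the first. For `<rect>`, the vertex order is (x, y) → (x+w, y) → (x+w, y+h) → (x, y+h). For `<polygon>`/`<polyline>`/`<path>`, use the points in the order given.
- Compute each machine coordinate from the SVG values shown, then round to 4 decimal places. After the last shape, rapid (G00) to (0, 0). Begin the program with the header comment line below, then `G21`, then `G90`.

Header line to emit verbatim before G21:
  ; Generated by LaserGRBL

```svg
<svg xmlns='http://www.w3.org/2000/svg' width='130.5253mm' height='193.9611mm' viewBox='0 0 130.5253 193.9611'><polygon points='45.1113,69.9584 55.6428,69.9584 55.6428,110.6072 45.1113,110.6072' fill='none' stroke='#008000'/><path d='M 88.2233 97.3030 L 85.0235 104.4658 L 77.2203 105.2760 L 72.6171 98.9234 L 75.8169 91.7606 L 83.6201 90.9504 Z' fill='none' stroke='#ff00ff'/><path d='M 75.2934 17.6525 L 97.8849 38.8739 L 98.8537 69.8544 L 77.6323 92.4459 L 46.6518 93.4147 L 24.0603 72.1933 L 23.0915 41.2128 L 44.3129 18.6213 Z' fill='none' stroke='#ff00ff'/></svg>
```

; Generated by LaserGRBL
G21
G90
G00 X45.1113 Y124.0027
M3 S327
G01 X55.6428 Y124.0027 F2711
G01 X55.6428 Y83.3539 F2711
G01 X45.1113 Y83.3539 F2711
G01 X45.1113 Y124.0027 F2711
M5
G00 X88.2233 Y96.6581
M3 S562
G01 X85.0235 Y89.4953 F1832
G01 X77.2203 Y88.6851 F1832
G01 X72.6171 Y95.0377 F1832
G01 X75.8169 Y102.2005 F1832
G01 X83.6201 Y103.0107 F1832
G01 X88.2233 Y96.6581 F1832
M5
G00 X75.2934 Y176.3086
M3 S562
G01 X97.8849 Y155.0872 F1832
G01 X98.8537 Y124.1067 F1832
G01 X77.6323 Y101.5152 F1832
G01 X46.6518 Y100.5464 F1832
G01 X24.0603 Y121.7678 F1832
G01 X23.0915 Y152.7483 F1832
G01 X44.3129 Y175.3398 F1832
G01 X75.2934 Y176.3086 F1832
M5
G00 X0.0000 Y0.0000

Since the viewBox matches the mm dimensions, user units are millimetres directly. The only transform is the Y-flip y_m = 193.9611 − y_svg.

Shape 1 is a rectangle drawn with `<polygon>`. Its stroke #008000 means engrave at S327, F2711. After flipping Y the toolpath is (45.1113,124.0027) → (55.6428,124.0027) → (55.6428,83.3539) → (45.1113,83.3539) → (45.1113,124.0027), returning to the start.

Shape 2 is a regular polygon drawn with `<path>`. Its stroke #ff00ff means score at S562, F1832. After flipping Y the toolpath is (88.2233,96.6581) → (85.0235,89.4953) → (77.2203,88.6851) → (72.6171,95.0377) → (75.8169,102.2005) → (83.6201,103.0107) → (88.2233,96.6581), returning to the start.

Shape 3 is a regular polygon drawn with `<path>`. Its stroke #ff00ff means score at S562, F1832. After flipping Y the toolpath is (75.2934,176.3086) → (97.8849,155.0872) → (98.8537,124.1067) → (77.6323,101.5152) → (46.6518,100.5464) → (24.0603,121.7678) → (23.0915,152.7483) → (44.3129,175.3398) → (75.2934,176.3086), returning to the start.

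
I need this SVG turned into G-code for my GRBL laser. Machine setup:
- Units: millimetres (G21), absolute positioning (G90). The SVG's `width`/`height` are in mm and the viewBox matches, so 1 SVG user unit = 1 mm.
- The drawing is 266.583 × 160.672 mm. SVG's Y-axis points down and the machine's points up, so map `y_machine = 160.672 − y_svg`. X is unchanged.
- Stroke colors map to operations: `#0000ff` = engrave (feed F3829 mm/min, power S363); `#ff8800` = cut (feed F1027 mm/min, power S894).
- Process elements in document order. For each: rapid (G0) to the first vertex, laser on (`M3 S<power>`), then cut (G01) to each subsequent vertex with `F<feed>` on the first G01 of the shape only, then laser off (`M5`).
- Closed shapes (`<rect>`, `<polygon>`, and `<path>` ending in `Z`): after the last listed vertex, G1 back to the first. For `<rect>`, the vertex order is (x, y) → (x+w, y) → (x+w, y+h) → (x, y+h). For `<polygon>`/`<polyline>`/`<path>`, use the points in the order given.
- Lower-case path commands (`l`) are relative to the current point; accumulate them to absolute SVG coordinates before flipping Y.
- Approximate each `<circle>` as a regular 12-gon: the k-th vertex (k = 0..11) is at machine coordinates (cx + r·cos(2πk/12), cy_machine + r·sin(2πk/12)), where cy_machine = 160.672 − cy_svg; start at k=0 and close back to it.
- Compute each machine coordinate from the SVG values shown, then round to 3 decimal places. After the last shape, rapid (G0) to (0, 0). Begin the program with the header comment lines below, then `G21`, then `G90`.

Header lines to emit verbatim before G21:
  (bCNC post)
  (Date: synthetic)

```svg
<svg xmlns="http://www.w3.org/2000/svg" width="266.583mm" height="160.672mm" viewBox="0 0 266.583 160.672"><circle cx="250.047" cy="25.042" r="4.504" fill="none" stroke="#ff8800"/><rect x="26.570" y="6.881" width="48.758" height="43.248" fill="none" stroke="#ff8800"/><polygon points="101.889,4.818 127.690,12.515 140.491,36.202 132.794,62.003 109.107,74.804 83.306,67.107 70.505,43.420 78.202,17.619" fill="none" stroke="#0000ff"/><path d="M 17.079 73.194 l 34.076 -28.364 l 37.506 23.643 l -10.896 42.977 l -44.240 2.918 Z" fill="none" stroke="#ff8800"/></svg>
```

(bCNC post)
(Date: synthetic)
G21
G90
G0 X254.551 Y135.630
M3 S894
G01 X253.948 Y137.882 F1027
G01 X252.299 Y139.531
G01 X250.047 Y140.134
G01 X247.795 Y139.531
G01 X246.146 Y137.882
G01 X245.543 Y135.630
G01 X246.146 Y133.378
G01 X247.795 Y131.729
G01 X250.047 Y131.126
G01 X252.299 Y131.729
G01 X253.948 Y133.378
G01 X254.551 Y135.630
M5
G0 X26.570 Y153.791
M3 S894
G01 X75.328 Y153.791 F1027
G01 X75.328 Y110.543
G01 X26.570 Y110.543
G01 X26.570 Y153.791
M5
G0 X101.889 Y155.854
M3 S363
G01 X127.690 Y148.157 F3829
G01 X140.491 Y124.470
G01 X132.794 Y98.669
G01 X109.107 Y85.868
G01 X83.306 Y93.565
G01 X70.505 Y117.252
G01 X78.202 Y143.053
G01 X101.889 Y155.854
M5
G0 X17.079 Y87.478
M3 S894
G01 X51.155 Y115.842 F1027
G01 X88.661 Y92.199
G01 X77.765 Y49.222
G01 X33.525 Y46.304
G01 X17.079 Y87.478
M5
G0 X0.000 Y0.000

viewBox `0 0 266.583 160.672` with mm width/height → 1 unit = 1 mm. Flip: y_m = 160.672 − y_svg.

**Shape 1** — `<circle>` circle, stroke `#ff8800` → cut (S894, F1027). Machine vertices: (254.551,135.630) → (253.948,137.882) → (252.299,139.531) → (250.047,140.134) → (247.795,139.531) → (246.146,137.882) → (245.543,135.630) → (246.146,133.378) → (247.795,131.729) → (250.047,131.126) → (252.299,131.729) → (253.948,133.378) → (254.551,135.630). Closed: final G1 returns to the first vertex.

**Shape 2** — `<rect>` rectangle, stroke `#ff8800` → cut (S894, F1027). Machine vertices: (26.570,153.791) → (75.328,153.791) → (75.328,110.543) → (26.570,110.543) → (26.570,153.791). Closed: final G1 returns to the first vertex.

**Shape 3** — `<polygon>` regular polygon, stroke `#0000ff` → engrave (S363, F3829). Machine vertices: (101.889,155.854) → (127.690,148.157) → (140.491,124.470) → (132.794,98.669) → (109.107,85.868) → (83.306,93.565) → (70.505,117.252) → (78.202,143.053) → (101.889,155.854). Closed: final G1 returns to the first vertex.

**Shape 4** — `<path>` regular polygon, stroke `#ff8800` → cut (S894, F1027). Machine vertices: (17.079,87.478) → (51.155,115.842) → (88.661,92.199) → (77.765,49.222) → (33.525,46.304) → (17.079,87.478). Closed: final G1 returns to the first vertex.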